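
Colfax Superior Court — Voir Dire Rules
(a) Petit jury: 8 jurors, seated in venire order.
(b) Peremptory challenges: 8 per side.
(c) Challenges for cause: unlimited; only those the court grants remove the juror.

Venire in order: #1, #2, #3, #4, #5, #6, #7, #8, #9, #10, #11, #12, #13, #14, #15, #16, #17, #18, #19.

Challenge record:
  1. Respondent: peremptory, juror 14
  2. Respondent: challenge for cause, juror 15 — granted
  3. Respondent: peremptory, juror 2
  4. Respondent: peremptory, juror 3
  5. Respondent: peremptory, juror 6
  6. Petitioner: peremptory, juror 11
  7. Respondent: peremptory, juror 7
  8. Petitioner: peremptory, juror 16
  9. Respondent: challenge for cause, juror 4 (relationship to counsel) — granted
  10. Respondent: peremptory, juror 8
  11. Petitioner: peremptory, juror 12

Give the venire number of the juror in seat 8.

19

Removed: #2, #3, #4, #6, #7, #8, #11, #12, #14, #15, #16.
Seating in order: seats 1–8 → #1, #5, #9, #10, #13, #17, #18, #19.
So seat 8 is #19.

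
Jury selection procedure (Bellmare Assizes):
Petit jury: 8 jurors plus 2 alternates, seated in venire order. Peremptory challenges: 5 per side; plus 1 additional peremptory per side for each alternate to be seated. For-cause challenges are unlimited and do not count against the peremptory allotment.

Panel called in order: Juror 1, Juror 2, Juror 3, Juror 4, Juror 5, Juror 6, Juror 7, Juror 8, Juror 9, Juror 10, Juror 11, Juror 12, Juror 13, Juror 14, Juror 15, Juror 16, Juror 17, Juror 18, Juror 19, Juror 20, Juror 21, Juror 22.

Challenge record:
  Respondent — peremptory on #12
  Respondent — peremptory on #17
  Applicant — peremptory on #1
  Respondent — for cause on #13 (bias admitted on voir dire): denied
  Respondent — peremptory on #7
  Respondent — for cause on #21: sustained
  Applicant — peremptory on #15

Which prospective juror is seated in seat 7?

Removed: #1, #7, #12, #15, #17, #21. (#13 stays — for-cause denied.)
Seating in order: seats 1–8 → #2, #3, #4, #5, #6, #8, #9, #10; alternates → #11, #13.
So seat 7 is #9.

9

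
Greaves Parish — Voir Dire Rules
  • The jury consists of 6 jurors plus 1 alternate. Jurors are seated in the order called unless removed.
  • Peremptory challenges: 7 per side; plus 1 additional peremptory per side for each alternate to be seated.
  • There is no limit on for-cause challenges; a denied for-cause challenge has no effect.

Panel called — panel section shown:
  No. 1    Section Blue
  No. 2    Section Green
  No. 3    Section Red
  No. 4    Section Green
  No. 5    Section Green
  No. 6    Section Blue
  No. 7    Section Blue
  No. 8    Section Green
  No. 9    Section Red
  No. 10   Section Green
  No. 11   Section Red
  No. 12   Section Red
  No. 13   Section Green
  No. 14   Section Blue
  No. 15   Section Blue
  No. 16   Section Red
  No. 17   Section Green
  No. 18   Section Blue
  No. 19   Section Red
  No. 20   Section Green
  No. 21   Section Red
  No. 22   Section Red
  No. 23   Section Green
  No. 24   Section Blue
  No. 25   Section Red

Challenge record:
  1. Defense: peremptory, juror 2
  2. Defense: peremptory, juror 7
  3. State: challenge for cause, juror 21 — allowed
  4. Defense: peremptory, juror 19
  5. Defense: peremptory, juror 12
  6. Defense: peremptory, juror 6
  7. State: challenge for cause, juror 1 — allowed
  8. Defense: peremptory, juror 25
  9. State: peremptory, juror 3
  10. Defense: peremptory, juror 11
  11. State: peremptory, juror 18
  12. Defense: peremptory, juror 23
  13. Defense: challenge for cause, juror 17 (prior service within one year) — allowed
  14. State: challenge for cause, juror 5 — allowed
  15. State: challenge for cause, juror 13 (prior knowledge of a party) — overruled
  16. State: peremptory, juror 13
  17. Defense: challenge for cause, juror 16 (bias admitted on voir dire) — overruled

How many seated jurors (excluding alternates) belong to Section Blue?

2

Removed: #1, #2, #3, #5, #6, #7, #11, #12, #13, #17, #18, #19, #21, #23, #25.
Seated jurors 1–6: #4, #8, #9, #10, #14, #15 (alternates #16 not counted).
Of those, in Section Blue: #14, #15 → 2.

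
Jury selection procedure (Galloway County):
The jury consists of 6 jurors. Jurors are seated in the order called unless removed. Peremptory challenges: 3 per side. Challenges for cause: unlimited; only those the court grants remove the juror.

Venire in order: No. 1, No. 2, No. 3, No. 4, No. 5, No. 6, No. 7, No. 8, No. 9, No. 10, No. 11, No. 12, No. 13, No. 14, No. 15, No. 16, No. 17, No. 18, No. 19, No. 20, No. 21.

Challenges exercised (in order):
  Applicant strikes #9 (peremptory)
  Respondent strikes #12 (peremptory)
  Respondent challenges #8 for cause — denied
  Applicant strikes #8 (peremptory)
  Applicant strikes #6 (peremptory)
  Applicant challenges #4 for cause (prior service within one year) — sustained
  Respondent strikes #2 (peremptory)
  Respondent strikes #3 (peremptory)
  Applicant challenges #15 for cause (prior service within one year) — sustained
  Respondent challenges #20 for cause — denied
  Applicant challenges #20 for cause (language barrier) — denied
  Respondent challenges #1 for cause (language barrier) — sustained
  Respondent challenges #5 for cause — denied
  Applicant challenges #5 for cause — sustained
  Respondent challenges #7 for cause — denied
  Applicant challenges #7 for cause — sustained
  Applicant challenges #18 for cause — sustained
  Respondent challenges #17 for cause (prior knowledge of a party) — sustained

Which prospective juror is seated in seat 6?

19

Removed: #1, #2, #3, #4, #5, #6, #7, #8, #9, #12, #15, #17, #18. (#20 stays — for-cause denied.)
Seating in order: seats 1–6 → #10, #11, #13, #14, #16, #19.
So seat 6 is #19.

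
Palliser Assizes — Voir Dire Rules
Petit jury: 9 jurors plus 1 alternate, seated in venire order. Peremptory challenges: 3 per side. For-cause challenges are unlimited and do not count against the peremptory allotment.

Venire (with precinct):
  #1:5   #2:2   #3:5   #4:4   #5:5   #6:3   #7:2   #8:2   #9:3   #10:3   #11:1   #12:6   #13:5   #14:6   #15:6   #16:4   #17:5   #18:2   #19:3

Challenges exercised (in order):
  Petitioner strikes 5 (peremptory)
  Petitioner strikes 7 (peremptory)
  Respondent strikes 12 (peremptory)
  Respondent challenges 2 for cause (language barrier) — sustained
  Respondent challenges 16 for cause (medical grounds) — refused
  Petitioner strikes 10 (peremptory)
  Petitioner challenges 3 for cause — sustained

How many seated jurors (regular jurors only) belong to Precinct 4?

Removed: #2, #3, #5, #7, #10, #12.
Seated jurors 1–9: #1, #4, #6, #8, #9, #11, #13, #14, #15 (alternates #16 not counted).
Of those, in Precinct 4: #4 → 1.

1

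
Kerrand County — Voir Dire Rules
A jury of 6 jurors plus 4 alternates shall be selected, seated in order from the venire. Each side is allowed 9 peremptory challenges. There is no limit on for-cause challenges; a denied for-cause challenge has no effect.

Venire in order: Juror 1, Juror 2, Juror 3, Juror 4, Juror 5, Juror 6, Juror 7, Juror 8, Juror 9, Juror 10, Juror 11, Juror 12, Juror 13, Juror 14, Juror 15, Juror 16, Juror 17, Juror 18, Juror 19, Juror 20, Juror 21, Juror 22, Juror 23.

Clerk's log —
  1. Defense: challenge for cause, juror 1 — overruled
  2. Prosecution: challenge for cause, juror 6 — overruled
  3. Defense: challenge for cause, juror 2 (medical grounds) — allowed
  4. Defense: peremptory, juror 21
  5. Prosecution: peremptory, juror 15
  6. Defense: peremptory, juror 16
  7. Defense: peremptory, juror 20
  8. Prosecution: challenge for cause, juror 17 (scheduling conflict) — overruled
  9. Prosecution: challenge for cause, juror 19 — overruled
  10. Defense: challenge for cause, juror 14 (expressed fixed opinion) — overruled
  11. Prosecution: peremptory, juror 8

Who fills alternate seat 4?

12

Removed: #2, #8, #15, #16, #20, #21. (#1, #6, #14, #17, #19 stay — for-cause denied.)
Seating in order: seats 1–6 → #1, #3, #4, #5, #6, #7; alternates → #9, #10, #11, #12.
So alternate 4 is #12.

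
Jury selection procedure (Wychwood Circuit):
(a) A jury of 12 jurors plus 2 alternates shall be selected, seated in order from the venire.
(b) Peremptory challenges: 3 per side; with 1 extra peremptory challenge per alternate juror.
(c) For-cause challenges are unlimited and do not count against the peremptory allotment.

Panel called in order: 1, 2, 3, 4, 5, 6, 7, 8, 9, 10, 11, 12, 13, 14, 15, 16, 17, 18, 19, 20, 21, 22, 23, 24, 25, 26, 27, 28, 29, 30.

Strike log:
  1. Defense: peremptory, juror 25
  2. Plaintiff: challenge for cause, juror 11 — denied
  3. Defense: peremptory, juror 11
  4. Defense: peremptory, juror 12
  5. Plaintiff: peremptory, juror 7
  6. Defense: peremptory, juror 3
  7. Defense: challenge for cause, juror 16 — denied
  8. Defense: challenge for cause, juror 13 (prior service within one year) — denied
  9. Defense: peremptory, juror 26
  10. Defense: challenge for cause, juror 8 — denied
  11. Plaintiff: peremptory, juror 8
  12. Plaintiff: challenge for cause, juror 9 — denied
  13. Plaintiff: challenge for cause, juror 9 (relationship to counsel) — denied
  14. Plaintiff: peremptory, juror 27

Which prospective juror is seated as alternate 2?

19

Removed: #3, #7, #8, #11, #12, #25, #26, #27. (#9, #13, #16 stay — for-cause denied.)
Seating in order: seats 1–12 → #1, #2, #4, #5, #6, #9, #10, #13, #14, #15, #16, #17; alternates → #18, #19.
So alternate 2 is #19.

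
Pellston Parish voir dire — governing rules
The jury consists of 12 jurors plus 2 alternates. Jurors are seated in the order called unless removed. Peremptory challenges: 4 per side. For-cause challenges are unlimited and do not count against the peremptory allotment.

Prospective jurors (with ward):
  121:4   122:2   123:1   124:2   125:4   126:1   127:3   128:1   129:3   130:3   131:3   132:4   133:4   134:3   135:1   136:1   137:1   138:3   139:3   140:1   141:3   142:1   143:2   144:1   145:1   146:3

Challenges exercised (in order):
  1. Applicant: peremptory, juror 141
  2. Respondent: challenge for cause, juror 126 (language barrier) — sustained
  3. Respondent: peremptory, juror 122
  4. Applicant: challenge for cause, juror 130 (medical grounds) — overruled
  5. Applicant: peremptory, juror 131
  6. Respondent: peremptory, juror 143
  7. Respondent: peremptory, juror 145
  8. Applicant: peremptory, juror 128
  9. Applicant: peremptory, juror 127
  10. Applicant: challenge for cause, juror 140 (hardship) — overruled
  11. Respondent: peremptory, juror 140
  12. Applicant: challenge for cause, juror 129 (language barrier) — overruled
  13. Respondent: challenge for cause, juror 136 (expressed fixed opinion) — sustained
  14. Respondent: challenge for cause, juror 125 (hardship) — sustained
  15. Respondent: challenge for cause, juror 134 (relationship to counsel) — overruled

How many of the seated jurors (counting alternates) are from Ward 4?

Removed: #122, #125, #126, #127, #128, #131, #136, #140, #141, #143, #145.
Seated (14 incl. alternates): #121, #123, #124, #129, #130, #132, #133, #134, #135, #137, #138, #139, #142, #144.
Of those, in Ward 4: #121, #132, #133 → 3.

3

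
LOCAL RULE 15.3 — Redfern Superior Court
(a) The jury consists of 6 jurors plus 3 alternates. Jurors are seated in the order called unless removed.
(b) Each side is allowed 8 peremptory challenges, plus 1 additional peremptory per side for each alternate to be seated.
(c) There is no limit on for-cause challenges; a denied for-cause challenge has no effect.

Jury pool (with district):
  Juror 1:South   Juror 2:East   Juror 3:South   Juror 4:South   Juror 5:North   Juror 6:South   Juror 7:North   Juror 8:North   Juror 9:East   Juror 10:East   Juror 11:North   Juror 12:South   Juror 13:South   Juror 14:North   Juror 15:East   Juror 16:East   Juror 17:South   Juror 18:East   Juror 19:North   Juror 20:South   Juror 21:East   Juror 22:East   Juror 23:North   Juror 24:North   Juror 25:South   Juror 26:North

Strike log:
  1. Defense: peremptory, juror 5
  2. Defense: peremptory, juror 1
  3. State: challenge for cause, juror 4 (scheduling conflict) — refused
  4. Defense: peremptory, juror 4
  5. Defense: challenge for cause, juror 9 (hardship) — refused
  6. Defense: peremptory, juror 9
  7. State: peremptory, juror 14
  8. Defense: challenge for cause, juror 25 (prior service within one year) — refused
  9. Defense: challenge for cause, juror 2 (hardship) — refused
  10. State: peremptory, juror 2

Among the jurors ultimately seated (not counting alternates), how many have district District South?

Removed: #1, #2, #4, #5, #9, #14.
Seated jurors 1–6: #3, #6, #7, #8, #10, #11 (alternates #12, #13, #15 not counted).
Of those, in District South: #3, #6 → 2.

2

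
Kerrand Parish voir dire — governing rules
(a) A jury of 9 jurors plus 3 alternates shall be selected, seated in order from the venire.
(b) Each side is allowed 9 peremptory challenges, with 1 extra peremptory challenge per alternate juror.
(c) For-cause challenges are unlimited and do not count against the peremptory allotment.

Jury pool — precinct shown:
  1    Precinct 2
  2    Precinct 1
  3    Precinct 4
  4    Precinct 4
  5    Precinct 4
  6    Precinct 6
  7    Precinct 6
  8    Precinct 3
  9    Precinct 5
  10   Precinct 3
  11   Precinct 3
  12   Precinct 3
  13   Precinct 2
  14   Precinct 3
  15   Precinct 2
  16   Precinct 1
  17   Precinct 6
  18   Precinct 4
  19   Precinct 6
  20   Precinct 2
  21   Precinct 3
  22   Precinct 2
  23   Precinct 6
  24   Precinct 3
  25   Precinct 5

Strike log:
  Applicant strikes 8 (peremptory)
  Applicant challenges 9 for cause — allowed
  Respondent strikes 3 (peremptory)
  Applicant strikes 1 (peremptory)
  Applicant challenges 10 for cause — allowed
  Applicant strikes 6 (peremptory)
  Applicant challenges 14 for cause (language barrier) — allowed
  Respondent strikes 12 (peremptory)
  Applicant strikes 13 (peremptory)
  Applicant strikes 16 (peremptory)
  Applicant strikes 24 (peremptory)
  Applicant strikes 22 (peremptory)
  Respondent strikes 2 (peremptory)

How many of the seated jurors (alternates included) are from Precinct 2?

Removed: #1, #2, #3, #6, #8, #9, #10, #12, #13, #14, #16, #22, #24.
Seated (12 incl. alternates): #4, #5, #7, #11, #15, #17, #18, #19, #20, #21, #23, #25.
Of those, in Precinct 2: #15, #20 → 2.

2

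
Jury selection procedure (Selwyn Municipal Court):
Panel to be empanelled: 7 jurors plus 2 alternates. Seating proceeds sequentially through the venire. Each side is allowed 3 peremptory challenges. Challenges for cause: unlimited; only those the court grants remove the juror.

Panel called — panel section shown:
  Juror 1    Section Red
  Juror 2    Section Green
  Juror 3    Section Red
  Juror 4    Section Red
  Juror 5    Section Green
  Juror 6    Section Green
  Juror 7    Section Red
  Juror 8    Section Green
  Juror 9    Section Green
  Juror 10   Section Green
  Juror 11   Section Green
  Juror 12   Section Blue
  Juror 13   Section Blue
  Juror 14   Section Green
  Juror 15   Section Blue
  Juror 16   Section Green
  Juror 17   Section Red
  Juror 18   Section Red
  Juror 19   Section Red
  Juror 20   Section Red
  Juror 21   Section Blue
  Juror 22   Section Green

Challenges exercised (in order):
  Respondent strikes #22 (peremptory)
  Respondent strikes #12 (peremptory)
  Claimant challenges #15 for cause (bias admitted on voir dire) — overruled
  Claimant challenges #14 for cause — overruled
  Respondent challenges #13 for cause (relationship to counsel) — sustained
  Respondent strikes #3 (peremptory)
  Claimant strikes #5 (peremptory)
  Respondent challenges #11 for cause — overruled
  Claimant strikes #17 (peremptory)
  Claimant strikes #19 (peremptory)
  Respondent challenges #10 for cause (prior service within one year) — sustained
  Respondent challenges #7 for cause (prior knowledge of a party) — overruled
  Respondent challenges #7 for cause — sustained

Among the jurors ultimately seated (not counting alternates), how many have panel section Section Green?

Removed: #3, #5, #7, #10, #12, #13, #17, #19, #22.
Seated jurors 1–7: #1, #2, #4, #6, #8, #9, #11 (alternates #14, #15 not counted).
Of those, in Section Green: #2, #6, #8, #9, #11 → 5.

5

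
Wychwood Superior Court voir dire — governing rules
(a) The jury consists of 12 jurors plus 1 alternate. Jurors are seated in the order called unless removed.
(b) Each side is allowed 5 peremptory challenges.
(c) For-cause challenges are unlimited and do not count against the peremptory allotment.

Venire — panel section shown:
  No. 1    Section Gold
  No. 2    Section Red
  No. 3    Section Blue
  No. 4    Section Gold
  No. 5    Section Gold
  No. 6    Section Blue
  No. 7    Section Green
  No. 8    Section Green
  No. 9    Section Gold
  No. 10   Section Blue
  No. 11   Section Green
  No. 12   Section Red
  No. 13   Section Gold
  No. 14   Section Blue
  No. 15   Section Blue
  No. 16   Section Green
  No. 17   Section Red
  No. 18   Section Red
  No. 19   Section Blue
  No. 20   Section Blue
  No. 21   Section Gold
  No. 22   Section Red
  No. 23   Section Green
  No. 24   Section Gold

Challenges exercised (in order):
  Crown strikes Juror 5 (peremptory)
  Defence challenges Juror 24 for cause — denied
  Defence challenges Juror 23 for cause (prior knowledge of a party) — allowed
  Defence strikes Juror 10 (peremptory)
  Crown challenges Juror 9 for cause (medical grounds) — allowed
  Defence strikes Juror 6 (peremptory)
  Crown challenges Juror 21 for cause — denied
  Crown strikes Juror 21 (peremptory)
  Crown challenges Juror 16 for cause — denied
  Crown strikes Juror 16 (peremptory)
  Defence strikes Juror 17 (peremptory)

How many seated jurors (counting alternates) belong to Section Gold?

Removed: #5, #6, #9, #10, #16, #17, #21, #23.
Seated (13 incl. alternates): #1, #2, #3, #4, #7, #8, #11, #12, #13, #14, #15, #18, #19.
Of those, in Section Gold: #1, #4, #13 → 3.

3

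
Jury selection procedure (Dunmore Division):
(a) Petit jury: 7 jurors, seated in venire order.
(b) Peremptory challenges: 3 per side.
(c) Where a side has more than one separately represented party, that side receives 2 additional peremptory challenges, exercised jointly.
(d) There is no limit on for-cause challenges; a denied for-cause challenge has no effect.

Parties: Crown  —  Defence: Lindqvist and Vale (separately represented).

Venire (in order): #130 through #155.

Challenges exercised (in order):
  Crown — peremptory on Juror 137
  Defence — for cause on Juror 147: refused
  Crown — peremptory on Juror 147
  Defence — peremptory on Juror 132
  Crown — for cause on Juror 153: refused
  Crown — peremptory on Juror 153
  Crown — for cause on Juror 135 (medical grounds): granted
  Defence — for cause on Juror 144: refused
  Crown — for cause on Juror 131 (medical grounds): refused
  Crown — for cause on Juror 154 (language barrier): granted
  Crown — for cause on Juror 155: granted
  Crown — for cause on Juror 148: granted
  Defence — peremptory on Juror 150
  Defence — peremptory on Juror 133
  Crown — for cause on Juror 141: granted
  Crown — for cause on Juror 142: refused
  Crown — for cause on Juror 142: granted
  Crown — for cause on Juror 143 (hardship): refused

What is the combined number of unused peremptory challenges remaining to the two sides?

2

Crown allotment: 3. Defence allotment: 3 base + 2 multi-party = 5.
Crown peremptories used: #137, #147, #153 — 3 (for-cause on #153, #135, #131, #154, #155, #148, #141, #142, #142, #143 don't count).
Defence peremptories used: #132, #150, #133 — 3 (for-cause on #147, #144 don't count).
Remaining: (3 − 3) + (5 − 3) = 2.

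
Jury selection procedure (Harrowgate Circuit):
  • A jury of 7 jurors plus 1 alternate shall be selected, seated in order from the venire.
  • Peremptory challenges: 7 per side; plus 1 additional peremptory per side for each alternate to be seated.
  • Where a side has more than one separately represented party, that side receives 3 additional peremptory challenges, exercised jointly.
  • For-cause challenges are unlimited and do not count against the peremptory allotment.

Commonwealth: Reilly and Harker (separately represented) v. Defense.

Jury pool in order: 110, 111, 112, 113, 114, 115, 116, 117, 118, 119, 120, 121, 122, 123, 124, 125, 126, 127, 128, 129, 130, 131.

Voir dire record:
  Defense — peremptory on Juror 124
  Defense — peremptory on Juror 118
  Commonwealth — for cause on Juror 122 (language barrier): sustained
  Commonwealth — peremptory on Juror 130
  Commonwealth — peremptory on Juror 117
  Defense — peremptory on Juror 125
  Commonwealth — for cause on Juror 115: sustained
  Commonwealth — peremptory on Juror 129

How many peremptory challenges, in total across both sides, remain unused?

Commonwealth allotment: 7 base + 1 × 1 alternate + 3 multi-party = 11. Defense allotment: 7 base + 1 × 1 alternate = 8.
Commonwealth peremptories used: #130, #117, #129 — 3 (for-cause on #122, #115 don't count).
Defense peremptories used: #124, #118, #125 — 3.
Remaining: (11 − 3) + (8 − 3) = 13.

13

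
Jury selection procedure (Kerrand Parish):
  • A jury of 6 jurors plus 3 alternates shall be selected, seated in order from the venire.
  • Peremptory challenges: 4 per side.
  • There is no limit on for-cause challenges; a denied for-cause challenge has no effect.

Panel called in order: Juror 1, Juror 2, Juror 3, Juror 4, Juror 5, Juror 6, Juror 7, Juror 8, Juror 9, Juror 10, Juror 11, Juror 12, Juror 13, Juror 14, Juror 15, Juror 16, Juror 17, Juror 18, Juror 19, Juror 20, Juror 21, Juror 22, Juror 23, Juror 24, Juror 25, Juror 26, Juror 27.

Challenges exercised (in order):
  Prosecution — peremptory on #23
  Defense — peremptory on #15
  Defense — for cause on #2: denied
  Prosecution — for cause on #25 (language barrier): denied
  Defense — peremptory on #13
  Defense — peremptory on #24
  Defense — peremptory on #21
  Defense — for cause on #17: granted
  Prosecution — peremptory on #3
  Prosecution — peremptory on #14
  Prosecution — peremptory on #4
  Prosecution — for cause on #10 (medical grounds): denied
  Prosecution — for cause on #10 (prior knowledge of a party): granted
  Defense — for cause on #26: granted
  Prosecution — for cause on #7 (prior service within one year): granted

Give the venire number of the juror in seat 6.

Removed: #3, #4, #7, #10, #13, #14, #15, #17, #21, #23, #24, #26. (#2, #25 stay — for-cause denied.)
Seating in order: seats 1–6 → #1, #2, #5, #6, #8, #9; alternates → #11, #12, #16.
So seat 6 is #9.

9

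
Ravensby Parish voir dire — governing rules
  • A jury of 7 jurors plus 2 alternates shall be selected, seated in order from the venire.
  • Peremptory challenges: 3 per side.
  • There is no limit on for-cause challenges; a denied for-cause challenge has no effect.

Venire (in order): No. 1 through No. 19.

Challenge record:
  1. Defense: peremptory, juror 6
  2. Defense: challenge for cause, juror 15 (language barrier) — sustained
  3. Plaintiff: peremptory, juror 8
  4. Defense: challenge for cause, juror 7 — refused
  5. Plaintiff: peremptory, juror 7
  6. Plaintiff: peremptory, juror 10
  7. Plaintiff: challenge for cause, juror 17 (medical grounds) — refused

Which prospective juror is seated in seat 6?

9

Removed: #6, #7, #8, #10, #15. (#17 stays — for-cause denied.)
Seating in order: seats 1–7 → #1, #2, #3, #4, #5, #9, #11; alternates → #12, #13.
So seat 6 is #9.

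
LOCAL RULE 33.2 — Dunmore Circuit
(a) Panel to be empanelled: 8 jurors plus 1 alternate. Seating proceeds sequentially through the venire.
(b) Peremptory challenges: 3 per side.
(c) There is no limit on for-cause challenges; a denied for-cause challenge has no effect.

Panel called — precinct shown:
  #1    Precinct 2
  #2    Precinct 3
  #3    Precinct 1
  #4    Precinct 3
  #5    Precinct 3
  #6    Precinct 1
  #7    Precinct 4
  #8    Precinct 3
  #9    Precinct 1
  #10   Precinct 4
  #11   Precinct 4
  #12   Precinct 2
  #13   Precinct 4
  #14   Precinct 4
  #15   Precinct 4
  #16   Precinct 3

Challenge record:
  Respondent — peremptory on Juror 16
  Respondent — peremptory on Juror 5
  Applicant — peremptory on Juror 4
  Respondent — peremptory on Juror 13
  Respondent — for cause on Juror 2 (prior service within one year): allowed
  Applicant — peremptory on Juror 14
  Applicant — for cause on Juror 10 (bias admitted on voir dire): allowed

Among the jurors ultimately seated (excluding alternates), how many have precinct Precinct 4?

Removed: #2, #4, #5, #10, #13, #14, #16.
Seated jurors 1–8: #1, #3, #6, #7, #8, #9, #11, #12 (alternates #15 not counted).
Of those, in Precinct 4: #7, #11 → 2.

2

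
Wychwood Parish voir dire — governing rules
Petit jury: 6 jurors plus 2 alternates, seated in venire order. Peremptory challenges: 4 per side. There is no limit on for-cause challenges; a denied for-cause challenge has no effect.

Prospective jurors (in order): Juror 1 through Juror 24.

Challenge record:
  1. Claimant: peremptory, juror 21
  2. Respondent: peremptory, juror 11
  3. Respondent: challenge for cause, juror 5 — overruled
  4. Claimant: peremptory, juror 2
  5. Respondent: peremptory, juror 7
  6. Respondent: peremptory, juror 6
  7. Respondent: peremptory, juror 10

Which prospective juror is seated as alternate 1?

12

Removed: #2, #6, #7, #10, #11, #21. (#5 stays — for-cause denied.)
Filling seats in venire order through position 7: #1, #3, #4, #5, #8, #9, #12.
So alternate 1 is #12.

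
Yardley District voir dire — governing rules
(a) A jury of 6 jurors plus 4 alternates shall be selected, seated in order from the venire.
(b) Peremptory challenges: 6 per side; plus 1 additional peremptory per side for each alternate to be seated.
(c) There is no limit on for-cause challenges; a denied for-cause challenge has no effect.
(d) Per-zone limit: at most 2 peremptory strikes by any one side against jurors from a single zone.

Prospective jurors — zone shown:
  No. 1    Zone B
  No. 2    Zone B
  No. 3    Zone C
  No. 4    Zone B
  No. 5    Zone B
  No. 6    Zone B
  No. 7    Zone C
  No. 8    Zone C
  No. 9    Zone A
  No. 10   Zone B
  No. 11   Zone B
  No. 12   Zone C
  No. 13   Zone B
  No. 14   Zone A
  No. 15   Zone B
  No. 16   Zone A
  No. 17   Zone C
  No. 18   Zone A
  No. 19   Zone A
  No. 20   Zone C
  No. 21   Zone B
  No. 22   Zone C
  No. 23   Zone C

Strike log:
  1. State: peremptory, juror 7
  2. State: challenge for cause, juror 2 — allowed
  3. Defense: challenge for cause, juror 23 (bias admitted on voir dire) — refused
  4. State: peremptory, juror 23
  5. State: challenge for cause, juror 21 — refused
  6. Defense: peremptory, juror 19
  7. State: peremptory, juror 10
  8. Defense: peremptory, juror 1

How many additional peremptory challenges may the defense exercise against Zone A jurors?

Defense peremptories so far: #19, #1 — 2 of 10 used, 8 left overall.
Against Zone A: #19 — 1 used; per-zone cap 2 leaves 1.
Binding limit: min(8, 1) = 1.

1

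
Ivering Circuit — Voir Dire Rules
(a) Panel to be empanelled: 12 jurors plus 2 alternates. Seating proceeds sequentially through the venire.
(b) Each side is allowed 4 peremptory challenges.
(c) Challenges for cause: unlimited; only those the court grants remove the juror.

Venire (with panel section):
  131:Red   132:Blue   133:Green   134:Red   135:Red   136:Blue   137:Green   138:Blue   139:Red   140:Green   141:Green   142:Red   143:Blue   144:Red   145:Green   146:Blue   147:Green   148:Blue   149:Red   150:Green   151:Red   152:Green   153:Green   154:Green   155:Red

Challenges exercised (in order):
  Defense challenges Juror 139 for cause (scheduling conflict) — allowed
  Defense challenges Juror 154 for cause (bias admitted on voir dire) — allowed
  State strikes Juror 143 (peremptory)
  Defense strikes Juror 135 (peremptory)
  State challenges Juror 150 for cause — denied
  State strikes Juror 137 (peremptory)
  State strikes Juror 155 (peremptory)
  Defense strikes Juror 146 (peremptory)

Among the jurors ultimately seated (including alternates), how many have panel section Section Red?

Removed: #135, #137, #139, #143, #146, #154, #155.
Seated (14 incl. alternates): #131, #132, #133, #134, #136, #138, #140, #141, #142, #144, #145, #147, #148, #149.
Of those, in Section Red: #131, #134, #142, #144, #149 → 5.

5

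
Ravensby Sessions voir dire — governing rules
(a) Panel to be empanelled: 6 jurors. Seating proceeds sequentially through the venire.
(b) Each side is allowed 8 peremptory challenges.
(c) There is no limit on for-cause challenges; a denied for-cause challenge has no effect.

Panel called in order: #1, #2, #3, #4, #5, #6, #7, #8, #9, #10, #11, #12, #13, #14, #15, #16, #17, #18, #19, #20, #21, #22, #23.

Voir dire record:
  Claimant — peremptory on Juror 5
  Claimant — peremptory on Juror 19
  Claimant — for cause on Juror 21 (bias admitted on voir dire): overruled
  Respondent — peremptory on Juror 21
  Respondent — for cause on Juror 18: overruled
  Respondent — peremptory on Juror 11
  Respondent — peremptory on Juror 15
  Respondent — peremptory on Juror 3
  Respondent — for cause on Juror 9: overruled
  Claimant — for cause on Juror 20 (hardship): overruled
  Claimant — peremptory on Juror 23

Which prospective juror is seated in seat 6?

8

Removed: #3, #5, #11, #15, #19, #21, #23. (#9, #18, #20 stay — for-cause denied.)
Filling seats in venire order through position 6: #1, #2, #4, #6, #7, #8.
So seat 6 is #8.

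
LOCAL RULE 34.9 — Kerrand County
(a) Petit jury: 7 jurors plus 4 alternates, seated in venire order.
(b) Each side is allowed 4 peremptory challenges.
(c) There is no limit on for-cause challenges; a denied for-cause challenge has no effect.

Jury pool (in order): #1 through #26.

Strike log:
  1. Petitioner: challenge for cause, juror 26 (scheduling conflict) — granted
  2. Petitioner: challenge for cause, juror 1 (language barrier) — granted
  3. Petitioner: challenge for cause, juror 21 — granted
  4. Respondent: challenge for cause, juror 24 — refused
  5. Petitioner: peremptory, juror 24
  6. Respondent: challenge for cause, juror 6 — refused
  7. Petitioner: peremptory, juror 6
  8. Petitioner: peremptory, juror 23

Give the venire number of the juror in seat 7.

Removed: #1, #6, #21, #23, #24, #26.
Filling seats in venire order through position 7: #2, #3, #4, #5, #7, #8, #9.
So seat 7 is #9.

9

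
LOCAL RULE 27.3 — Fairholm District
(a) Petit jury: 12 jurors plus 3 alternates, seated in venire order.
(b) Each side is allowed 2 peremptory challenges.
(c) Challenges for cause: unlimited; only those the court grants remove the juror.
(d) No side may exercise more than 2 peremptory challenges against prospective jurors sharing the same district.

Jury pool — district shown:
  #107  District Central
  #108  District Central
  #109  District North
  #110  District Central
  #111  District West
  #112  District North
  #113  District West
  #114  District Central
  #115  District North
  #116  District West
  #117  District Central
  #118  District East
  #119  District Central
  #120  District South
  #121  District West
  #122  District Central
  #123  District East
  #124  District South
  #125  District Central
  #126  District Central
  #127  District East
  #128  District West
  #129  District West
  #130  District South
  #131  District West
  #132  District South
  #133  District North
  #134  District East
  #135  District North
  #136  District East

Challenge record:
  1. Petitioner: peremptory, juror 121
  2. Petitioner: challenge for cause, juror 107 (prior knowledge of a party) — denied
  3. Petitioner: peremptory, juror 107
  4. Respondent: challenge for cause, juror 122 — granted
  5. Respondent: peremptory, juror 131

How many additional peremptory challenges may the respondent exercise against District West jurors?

Respondent peremptories so far: #131 — 1 of 2 used, 1 left overall.
Against District West: #131 — 1 used; per-district cap 2 leaves 1.
Binding limit: min(1, 1) = 1.

1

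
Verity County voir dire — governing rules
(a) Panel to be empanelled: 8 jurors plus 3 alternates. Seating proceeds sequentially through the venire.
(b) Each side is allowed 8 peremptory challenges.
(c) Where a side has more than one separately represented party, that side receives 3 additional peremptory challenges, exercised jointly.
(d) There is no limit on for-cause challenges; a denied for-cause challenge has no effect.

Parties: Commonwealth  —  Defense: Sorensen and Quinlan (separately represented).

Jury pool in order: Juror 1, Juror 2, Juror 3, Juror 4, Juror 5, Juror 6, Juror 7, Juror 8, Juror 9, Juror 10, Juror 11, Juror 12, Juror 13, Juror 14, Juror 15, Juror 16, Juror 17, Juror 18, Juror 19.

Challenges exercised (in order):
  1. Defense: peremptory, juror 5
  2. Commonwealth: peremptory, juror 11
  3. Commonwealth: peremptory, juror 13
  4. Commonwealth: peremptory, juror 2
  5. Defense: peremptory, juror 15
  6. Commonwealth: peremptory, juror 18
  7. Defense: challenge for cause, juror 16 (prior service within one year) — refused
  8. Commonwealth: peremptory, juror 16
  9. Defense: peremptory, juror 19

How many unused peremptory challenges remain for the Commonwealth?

3

Commonwealth allotment: 8.
Commonwealth peremptories used: #11, #13, #2, #18, #16 — 5.
Remaining: 8 − 5 = 3.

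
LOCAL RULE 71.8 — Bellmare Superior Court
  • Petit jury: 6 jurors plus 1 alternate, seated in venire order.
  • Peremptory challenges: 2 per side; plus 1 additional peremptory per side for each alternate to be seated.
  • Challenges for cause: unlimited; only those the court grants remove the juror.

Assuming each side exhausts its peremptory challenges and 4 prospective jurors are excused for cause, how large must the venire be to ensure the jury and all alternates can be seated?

17

Seats to fill: 6 + 1 alternates = 7.
Peremptories: 2 + 1×1 = 3 per side × 2 sides = 6.
For-cause removals: 4.
Minimum venire: 7 + 6 + 4 = 17.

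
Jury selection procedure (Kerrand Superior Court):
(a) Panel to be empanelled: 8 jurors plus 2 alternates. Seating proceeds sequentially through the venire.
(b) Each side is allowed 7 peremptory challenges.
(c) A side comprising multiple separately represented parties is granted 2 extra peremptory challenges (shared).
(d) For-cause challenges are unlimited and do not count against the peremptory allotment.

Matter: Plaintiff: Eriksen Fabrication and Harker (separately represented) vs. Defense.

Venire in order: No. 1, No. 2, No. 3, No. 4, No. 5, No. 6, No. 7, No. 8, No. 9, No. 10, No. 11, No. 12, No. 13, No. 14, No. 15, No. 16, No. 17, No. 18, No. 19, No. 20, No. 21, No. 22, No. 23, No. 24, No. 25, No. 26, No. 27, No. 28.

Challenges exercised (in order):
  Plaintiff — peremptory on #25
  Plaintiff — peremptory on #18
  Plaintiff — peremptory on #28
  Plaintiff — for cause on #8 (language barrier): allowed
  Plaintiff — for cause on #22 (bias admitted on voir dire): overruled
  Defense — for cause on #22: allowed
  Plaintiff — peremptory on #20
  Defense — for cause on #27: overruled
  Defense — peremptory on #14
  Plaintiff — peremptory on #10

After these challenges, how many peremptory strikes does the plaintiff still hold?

4

Plaintiff allotment: 7 base + 2 multi-party = 9.
Plaintiff peremptories used: #25, #18, #28, #20, #10 — 5 (for-cause on #8, #22 don't count).
Remaining: 9 − 5 = 4.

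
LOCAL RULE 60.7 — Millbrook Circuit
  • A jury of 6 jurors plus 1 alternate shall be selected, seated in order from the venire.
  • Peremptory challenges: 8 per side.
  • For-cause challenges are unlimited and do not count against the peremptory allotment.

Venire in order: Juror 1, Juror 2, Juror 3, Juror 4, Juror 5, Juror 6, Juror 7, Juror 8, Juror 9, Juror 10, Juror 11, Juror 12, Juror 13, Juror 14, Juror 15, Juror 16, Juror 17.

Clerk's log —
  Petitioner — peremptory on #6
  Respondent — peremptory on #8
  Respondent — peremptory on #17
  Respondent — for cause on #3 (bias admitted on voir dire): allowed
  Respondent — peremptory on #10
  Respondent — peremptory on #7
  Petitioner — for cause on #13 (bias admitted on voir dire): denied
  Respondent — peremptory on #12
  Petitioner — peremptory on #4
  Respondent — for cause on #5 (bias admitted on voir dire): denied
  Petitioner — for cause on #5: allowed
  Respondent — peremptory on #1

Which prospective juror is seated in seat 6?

Removed: #1, #3, #4, #5, #6, #7, #8, #10, #12, #17. (#13 stays — for-cause denied.)
Seating in order: seats 1–6 → #2, #9, #11, #13, #14, #15; alternates → #16.
So seat 6 is #15.

15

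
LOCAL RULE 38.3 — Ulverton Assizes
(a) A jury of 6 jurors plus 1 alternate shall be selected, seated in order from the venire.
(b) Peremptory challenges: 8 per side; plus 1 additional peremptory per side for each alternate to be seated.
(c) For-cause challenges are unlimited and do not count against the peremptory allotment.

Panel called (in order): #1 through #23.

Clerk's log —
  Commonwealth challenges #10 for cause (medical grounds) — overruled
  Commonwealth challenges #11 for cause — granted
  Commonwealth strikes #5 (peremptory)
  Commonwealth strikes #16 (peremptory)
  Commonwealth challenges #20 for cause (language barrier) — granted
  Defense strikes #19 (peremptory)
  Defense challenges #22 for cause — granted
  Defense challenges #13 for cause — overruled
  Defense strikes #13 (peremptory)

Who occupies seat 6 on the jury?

7

Removed: #5, #11, #13, #16, #19, #20, #22. (#10 stays — for-cause denied.)
Seating in order: seats 1–6 → #1, #2, #3, #4, #6, #7; alternates → #8.
So seat 6 is #7.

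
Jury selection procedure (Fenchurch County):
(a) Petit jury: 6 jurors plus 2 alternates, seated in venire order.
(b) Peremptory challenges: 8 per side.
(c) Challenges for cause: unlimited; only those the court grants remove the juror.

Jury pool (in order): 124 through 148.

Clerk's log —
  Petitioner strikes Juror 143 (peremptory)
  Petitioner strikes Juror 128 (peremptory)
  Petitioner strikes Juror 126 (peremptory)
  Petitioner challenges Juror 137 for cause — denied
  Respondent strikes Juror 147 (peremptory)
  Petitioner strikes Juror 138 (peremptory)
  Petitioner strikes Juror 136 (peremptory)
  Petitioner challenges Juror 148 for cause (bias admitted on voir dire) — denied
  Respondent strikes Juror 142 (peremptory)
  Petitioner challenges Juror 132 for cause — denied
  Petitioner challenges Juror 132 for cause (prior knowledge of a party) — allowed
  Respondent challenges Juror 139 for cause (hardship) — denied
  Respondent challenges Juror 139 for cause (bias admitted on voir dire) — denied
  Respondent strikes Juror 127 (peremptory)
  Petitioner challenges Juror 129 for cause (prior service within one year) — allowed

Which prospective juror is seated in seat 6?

Removed: #126, #127, #128, #129, #132, #136, #138, #142, #143, #147. (#137, #139, #148 stay — for-cause denied.)
Seating in order: seats 1–6 → #124, #125, #130, #131, #133, #134; alternates → #135, #137.
So seat 6 is #134.

134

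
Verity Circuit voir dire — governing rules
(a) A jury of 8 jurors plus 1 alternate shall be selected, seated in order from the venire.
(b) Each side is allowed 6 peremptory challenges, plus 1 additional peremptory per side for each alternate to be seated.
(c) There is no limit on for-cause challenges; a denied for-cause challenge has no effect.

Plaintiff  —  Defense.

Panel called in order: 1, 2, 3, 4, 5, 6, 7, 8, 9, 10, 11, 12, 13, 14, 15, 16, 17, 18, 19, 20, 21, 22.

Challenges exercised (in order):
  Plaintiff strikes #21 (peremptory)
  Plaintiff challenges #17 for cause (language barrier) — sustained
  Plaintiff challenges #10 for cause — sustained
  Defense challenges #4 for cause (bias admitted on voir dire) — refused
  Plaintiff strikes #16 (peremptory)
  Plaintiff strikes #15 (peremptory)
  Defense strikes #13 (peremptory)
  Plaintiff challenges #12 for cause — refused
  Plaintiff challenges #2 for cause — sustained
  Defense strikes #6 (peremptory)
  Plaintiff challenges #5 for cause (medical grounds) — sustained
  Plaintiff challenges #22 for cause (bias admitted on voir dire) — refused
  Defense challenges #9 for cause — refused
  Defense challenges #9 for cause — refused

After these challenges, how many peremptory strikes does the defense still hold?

Defense allotment: 6 base + 1 × 1 alternate = 7.
Defense peremptories used: #13, #6 — 2 (for-cause on #4, #9, #9 don't count).
Remaining: 7 − 2 = 5.

5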